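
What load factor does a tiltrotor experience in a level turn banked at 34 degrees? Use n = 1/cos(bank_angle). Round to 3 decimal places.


Step 1: Convert 34 degrees to radians = 0.593412
Step 2: cos(34 deg) = 0.829038
Step 3: n = 1 / 0.829038 = 1.206

1.206


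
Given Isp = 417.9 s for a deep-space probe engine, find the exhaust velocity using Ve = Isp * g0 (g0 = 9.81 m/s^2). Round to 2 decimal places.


Step 1: Ve = Isp * g0 = 417.9 * 9.81
Step 2: Ve = 4099.60 m/s

4099.60


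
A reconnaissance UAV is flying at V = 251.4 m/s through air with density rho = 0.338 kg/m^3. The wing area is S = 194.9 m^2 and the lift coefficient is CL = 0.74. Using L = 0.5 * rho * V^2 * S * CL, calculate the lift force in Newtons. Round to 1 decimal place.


Step 1: Calculate dynamic pressure q = 0.5 * 0.338 * 251.4^2 = 0.5 * 0.338 * 63201.96 = 10681.1312 Pa
Step 2: Multiply by wing area and lift coefficient: L = 10681.1312 * 194.9 * 0.74
Step 3: L = 2081752.4787 * 0.74 = 1540496.8 N

1540496.8


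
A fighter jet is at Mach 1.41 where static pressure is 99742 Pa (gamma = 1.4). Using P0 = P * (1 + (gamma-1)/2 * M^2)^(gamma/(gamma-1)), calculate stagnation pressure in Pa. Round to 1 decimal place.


Step 1: (gamma-1)/2 * M^2 = 0.2 * 1.9881 = 0.39762
Step 2: 1 + 0.39762 = 1.39762
Step 3: Exponent gamma/(gamma-1) = 3.5
Step 4: P0 = 99742 * 1.39762^3.5 = 321914.1 Pa

321914.1


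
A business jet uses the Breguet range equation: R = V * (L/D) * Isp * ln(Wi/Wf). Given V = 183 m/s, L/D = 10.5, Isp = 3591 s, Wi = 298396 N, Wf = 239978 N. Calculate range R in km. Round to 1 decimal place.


Step 1: Coefficient = V * (L/D) * Isp = 183 * 10.5 * 3591 = 6900106.5 m
Step 2: Wi/Wf = 298396 / 239978 = 1.243431
Step 3: ln(1.243431) = 0.217874
Step 4: R = 6900106.5 * 0.217874 = 1503355.3 m = 1503.4 km

1503.4


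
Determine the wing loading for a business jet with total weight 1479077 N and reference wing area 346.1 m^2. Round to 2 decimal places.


Step 1: Wing loading = W / S = 1479077 / 346.1
Step 2: Wing loading = 4273.55 N/m^2

4273.55


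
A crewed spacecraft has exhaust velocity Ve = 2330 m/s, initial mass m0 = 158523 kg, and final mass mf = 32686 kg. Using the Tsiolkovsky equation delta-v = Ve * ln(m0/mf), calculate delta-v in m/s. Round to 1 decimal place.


Step 1: Mass ratio m0/mf = 158523 / 32686 = 4.849875
Step 2: ln(4.849875) = 1.578953
Step 3: delta-v = 2330 * 1.578953 = 3679.0 m/s

3679.0


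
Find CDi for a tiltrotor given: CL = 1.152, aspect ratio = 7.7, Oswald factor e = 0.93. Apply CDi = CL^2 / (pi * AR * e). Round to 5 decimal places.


Step 1: CL^2 = 1.152^2 = 1.327104
Step 2: pi * AR * e = 3.14159 * 7.7 * 0.93 = 22.496945
Step 3: CDi = 1.327104 / 22.496945 = 0.05899

0.05899


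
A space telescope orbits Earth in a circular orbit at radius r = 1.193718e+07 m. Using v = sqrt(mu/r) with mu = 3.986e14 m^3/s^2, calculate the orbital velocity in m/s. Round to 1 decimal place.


Step 1: mu / r = 3.986e14 / 1.193718e+07 = 33391471.0174
Step 2: v = sqrt(33391471.0174) = 5778.5 m/s

5778.5


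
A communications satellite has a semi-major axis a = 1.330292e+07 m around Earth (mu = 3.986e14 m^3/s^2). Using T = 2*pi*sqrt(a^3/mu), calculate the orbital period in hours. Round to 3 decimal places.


Step 1: a^3 / mu = 2.354187e+21 / 3.986e14 = 5.906139e+06
Step 2: sqrt(5.906139e+06) = 2430.2549 s
Step 3: T = 2*pi * 2430.2549 = 15269.74 s
Step 4: T in hours = 15269.74 / 3600 = 4.242 hours

4.242


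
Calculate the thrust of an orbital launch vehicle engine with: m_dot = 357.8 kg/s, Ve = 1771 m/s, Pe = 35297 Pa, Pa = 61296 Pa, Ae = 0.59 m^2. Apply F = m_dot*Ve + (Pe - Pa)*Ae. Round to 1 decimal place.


Step 1: Momentum thrust = m_dot * Ve = 357.8 * 1771 = 633663.8 N
Step 2: Pressure thrust = (Pe - Pa) * Ae = (35297 - 61296) * 0.59 = -15339.41 N
Step 3: Total thrust F = 633663.8 + -15339.41 = 618324.4 N

618324.4


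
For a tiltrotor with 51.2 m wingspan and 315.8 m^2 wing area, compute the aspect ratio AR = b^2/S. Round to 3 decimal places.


Step 1: b^2 = 51.2^2 = 2621.44
Step 2: AR = 2621.44 / 315.8 = 8.301

8.301


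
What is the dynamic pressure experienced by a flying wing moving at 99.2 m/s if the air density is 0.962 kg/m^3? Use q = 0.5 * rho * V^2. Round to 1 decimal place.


Step 1: V^2 = 99.2^2 = 9840.64
Step 2: q = 0.5 * 0.962 * 9840.64
Step 3: q = 4733.3 Pa

4733.3


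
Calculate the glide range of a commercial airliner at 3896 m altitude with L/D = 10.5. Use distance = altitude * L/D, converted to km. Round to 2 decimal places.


Step 1: Glide distance = altitude * L/D = 3896 * 10.5 = 40908.0 m
Step 2: Convert to km: 40908.0 / 1000 = 40.91 km

40.91


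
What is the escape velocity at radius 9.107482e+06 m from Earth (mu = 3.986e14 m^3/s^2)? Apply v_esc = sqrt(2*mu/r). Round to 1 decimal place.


Step 1: 2*mu/r = 2 * 3.986e14 / 9.107482e+06 = 87532426.6356
Step 2: v_esc = sqrt(87532426.6356) = 9355.9 m/s

9355.9


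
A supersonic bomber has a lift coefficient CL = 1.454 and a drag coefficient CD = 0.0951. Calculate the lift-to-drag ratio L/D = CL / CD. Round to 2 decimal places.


Step 1: L/D = CL / CD = 1.454 / 0.0951
Step 2: L/D = 15.29

15.29


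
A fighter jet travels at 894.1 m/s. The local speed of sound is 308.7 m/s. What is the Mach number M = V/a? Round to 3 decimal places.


Step 1: M = V / a = 894.1 / 308.7
Step 2: M = 2.896

2.896


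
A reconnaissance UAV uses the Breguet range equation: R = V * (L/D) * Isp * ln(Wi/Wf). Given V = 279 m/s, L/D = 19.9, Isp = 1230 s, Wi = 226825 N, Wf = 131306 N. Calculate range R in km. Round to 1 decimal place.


Step 1: Coefficient = V * (L/D) * Isp = 279 * 19.9 * 1230 = 6829083.0 m
Step 2: Wi/Wf = 226825 / 131306 = 1.727453
Step 3: ln(1.727453) = 0.546648
Step 4: R = 6829083.0 * 0.546648 = 3733106.7 m = 3733.1 km

3733.1


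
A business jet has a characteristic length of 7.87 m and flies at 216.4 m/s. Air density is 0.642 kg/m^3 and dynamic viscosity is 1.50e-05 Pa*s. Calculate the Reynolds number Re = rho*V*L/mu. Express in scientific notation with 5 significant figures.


Step 1: Numerator = rho * V * L = 0.642 * 216.4 * 7.87 = 1093.369656
Step 2: Re = 1093.369656 / 1.50e-05
Step 3: Re = 7.2891e+07

7.2891e+07


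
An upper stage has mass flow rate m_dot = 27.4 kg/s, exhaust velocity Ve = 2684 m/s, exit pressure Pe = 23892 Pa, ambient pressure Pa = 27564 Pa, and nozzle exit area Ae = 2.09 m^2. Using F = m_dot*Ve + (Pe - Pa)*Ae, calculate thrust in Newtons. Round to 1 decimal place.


Step 1: Momentum thrust = m_dot * Ve = 27.4 * 2684 = 73541.6 N
Step 2: Pressure thrust = (Pe - Pa) * Ae = (23892 - 27564) * 2.09 = -7674.48 N
Step 3: Total thrust F = 73541.6 + -7674.48 = 65867.1 N

65867.1


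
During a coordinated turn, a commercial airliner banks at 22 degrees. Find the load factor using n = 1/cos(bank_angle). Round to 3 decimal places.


Step 1: Convert 22 degrees to radians = 0.383972
Step 2: cos(22 deg) = 0.927184
Step 3: n = 1 / 0.927184 = 1.079

1.079


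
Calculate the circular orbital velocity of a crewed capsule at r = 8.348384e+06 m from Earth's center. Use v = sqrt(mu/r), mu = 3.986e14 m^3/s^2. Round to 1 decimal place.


Step 1: mu / r = 3.986e14 / 8.348384e+06 = 47745767.3246
Step 2: v = sqrt(47745767.3246) = 6909.8 m/s

6909.8


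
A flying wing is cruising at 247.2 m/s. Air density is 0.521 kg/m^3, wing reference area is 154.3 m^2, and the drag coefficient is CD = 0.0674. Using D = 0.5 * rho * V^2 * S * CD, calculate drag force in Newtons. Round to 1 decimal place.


Step 1: Dynamic pressure q = 0.5 * 0.521 * 247.2^2 = 15918.5923 Pa
Step 2: Drag D = q * S * CD = 15918.5923 * 154.3 * 0.0674
Step 3: D = 165550.5 N

165550.5


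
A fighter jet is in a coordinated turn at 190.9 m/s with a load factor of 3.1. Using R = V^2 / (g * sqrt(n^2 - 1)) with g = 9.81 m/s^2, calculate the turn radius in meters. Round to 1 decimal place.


Step 1: V^2 = 190.9^2 = 36442.81
Step 2: n^2 - 1 = 3.1^2 - 1 = 8.61
Step 3: sqrt(8.61) = 2.93428
Step 4: R = 36442.81 / (9.81 * 2.93428) = 1266.0 m

1266.0


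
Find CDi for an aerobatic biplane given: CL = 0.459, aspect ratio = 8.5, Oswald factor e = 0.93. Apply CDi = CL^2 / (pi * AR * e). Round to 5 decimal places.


Step 1: CL^2 = 0.459^2 = 0.210681
Step 2: pi * AR * e = 3.14159 * 8.5 * 0.93 = 24.83429
Step 3: CDi = 0.210681 / 24.83429 = 0.00848

0.00848


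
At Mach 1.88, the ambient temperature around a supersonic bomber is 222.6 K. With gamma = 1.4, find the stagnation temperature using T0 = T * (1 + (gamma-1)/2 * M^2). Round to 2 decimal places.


Step 1: (gamma-1)/2 = 0.2
Step 2: M^2 = 3.5344
Step 3: 1 + 0.2 * 3.5344 = 1.70688
Step 4: T0 = 222.6 * 1.70688 = 379.95 K

379.95


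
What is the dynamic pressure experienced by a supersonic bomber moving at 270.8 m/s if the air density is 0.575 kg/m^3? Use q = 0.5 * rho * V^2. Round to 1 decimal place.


Step 1: V^2 = 270.8^2 = 73332.64
Step 2: q = 0.5 * 0.575 * 73332.64
Step 3: q = 21083.1 Pa

21083.1


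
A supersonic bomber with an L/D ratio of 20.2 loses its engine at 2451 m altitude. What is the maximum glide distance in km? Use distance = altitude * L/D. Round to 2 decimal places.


Step 1: Glide distance = altitude * L/D = 2451 * 20.2 = 49510.2 m
Step 2: Convert to km: 49510.2 / 1000 = 49.51 km

49.51


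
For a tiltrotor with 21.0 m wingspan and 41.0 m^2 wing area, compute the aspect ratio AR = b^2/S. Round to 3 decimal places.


Step 1: b^2 = 21.0^2 = 441.0
Step 2: AR = 441.0 / 41.0 = 10.756

10.756


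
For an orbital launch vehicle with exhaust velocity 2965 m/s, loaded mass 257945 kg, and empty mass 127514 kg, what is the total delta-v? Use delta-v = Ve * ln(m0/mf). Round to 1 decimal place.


Step 1: Mass ratio m0/mf = 257945 / 127514 = 2.022876
Step 2: ln(2.022876) = 0.70452
Step 3: delta-v = 2965 * 0.70452 = 2088.9 m/s

2088.9


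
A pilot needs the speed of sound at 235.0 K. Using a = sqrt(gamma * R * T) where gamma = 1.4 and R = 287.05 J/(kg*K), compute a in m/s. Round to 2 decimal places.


Step 1: gamma * R * T = 1.4 * 287.05 * 235.0 = 94439.45
Step 2: a = sqrt(94439.45) = 307.31 m/s

307.31


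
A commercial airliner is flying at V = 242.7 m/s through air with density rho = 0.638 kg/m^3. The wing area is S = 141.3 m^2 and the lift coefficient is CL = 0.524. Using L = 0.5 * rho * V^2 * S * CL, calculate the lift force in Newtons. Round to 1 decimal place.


Step 1: Calculate dynamic pressure q = 0.5 * 0.638 * 242.7^2 = 0.5 * 0.638 * 58903.29 = 18790.1495 Pa
Step 2: Multiply by wing area and lift coefficient: L = 18790.1495 * 141.3 * 0.524
Step 3: L = 2655048.1258 * 0.524 = 1391245.2 N

1391245.2


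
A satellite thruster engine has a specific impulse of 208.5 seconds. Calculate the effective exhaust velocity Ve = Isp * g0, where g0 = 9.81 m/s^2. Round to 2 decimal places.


Step 1: Ve = Isp * g0 = 208.5 * 9.81
Step 2: Ve = 2045.39 m/s

2045.39


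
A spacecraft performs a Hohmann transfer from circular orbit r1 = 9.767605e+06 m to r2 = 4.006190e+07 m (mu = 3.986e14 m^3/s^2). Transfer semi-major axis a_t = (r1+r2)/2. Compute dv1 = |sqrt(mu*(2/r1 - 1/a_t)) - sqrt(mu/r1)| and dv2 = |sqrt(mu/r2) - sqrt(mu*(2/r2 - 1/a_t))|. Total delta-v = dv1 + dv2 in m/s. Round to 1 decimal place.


Step 1: Transfer semi-major axis a_t = (9.767605e+06 + 4.006190e+07) / 2 = 2.491475e+07 m
Step 2: v1 (circular at r1) = sqrt(mu/r1) = 6388.14 m/s
Step 3: v_t1 = sqrt(mu*(2/r1 - 1/a_t)) = 8100.5 m/s
Step 4: dv1 = |8100.5 - 6388.14| = 1712.36 m/s
Step 5: v2 (circular at r2) = 3154.3 m/s, v_t2 = 1975.01 m/s
Step 6: dv2 = |3154.3 - 1975.01| = 1179.29 m/s
Step 7: Total delta-v = 1712.36 + 1179.29 = 2891.7 m/s

2891.7


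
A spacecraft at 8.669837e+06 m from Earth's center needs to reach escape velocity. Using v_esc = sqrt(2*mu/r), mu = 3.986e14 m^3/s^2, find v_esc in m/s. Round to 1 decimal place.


Step 1: 2*mu/r = 2 * 3.986e14 / 8.669837e+06 = 91950979.0092
Step 2: v_esc = sqrt(91950979.0092) = 9589.1 m/s

9589.1


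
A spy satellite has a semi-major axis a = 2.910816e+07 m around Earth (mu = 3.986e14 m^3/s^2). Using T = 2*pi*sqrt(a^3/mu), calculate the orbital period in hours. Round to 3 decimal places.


Step 1: a^3 / mu = 2.466291e+22 / 3.986e14 = 6.187383e+07
Step 2: sqrt(6.187383e+07) = 7865.9917 s
Step 3: T = 2*pi * 7865.9917 = 49423.48 s
Step 4: T in hours = 49423.48 / 3600 = 13.729 hours

13.729


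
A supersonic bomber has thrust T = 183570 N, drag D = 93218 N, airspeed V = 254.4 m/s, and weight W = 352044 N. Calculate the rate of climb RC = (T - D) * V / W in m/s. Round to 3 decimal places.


Step 1: Excess thrust = T - D = 183570 - 93218 = 90352 N
Step 2: Excess power = 90352 * 254.4 = 22985548.8 W
Step 3: RC = 22985548.8 / 352044 = 65.292 m/s

65.292


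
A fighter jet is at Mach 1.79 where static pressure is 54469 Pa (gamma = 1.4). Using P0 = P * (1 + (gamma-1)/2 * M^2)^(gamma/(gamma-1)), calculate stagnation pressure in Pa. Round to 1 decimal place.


Step 1: (gamma-1)/2 * M^2 = 0.2 * 3.2041 = 0.64082
Step 2: 1 + 0.64082 = 1.64082
Step 3: Exponent gamma/(gamma-1) = 3.5
Step 4: P0 = 54469 * 1.64082^3.5 = 308221.3 Pa

308221.3


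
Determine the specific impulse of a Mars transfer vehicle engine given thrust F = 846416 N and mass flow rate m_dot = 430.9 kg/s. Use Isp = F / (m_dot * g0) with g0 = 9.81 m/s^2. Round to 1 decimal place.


Step 1: m_dot * g0 = 430.9 * 9.81 = 4227.13
Step 2: Isp = 846416 / 4227.13 = 200.2 s

200.2


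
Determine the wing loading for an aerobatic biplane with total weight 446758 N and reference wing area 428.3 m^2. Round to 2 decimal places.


Step 1: Wing loading = W / S = 446758 / 428.3
Step 2: Wing loading = 1043.10 N/m^2

1043.10


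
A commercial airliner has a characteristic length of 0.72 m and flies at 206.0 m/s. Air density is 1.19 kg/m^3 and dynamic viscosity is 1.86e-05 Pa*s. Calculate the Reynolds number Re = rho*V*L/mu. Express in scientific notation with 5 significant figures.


Step 1: Numerator = rho * V * L = 1.19 * 206.0 * 0.72 = 176.5008
Step 2: Re = 176.5008 / 1.86e-05
Step 3: Re = 9.4893e+06

9.4893e+06


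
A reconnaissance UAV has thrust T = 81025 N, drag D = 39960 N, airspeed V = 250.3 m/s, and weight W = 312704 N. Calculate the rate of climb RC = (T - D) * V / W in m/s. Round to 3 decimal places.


Step 1: Excess thrust = T - D = 81025 - 39960 = 41065 N
Step 2: Excess power = 41065 * 250.3 = 10278569.5 W
Step 3: RC = 10278569.5 / 312704 = 32.870 m/s

32.870


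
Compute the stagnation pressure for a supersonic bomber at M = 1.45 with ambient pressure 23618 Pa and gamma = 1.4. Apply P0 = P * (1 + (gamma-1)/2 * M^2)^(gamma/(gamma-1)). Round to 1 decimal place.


Step 1: (gamma-1)/2 * M^2 = 0.2 * 2.1025 = 0.4205
Step 2: 1 + 0.4205 = 1.4205
Step 3: Exponent gamma/(gamma-1) = 3.5
Step 4: P0 = 23618 * 1.4205^3.5 = 80684.0 Pa

80684.0


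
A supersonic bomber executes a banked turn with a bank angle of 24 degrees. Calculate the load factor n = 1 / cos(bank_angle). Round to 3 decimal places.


Step 1: Convert 24 degrees to radians = 0.418879
Step 2: cos(24 deg) = 0.913545
Step 3: n = 1 / 0.913545 = 1.095

1.095


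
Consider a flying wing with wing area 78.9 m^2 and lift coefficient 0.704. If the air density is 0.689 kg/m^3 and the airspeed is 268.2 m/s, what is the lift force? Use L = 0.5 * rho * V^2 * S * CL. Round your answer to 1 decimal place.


Step 1: Calculate dynamic pressure q = 0.5 * 0.689 * 268.2^2 = 0.5 * 0.689 * 71931.24 = 24780.3122 Pa
Step 2: Multiply by wing area and lift coefficient: L = 24780.3122 * 78.9 * 0.704
Step 3: L = 1955166.631 * 0.704 = 1376437.3 N

1376437.3


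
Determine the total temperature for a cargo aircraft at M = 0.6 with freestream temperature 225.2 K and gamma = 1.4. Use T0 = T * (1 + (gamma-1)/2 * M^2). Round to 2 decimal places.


Step 1: (gamma-1)/2 = 0.2
Step 2: M^2 = 0.36
Step 3: 1 + 0.2 * 0.36 = 1.072
Step 4: T0 = 225.2 * 1.072 = 241.41 K

241.41


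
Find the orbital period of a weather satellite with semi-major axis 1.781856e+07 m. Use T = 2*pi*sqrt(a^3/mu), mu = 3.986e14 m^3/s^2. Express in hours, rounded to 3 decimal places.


Step 1: a^3 / mu = 5.657412e+21 / 3.986e14 = 1.419321e+07
Step 2: sqrt(1.419321e+07) = 3767.3872 s
Step 3: T = 2*pi * 3767.3872 = 23671.19 s
Step 4: T in hours = 23671.19 / 3600 = 6.575 hours

6.575


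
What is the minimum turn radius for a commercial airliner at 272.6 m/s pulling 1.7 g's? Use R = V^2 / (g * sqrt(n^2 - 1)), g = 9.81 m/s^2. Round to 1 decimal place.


Step 1: V^2 = 272.6^2 = 74310.76
Step 2: n^2 - 1 = 1.7^2 - 1 = 1.89
Step 3: sqrt(1.89) = 1.374773
Step 4: R = 74310.76 / (9.81 * 1.374773) = 5510.0 m

5510.0


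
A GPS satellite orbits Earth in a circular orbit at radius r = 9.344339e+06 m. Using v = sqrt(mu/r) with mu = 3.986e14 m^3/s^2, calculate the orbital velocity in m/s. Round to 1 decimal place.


Step 1: mu / r = 3.986e14 / 9.344339e+06 = 42656842.8222
Step 2: v = sqrt(42656842.8222) = 6531.2 m/s

6531.2


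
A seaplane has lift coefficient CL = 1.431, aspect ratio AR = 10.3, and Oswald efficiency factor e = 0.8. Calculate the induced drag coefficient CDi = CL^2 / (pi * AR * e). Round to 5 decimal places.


Step 1: CL^2 = 1.431^2 = 2.047761
Step 2: pi * AR * e = 3.14159 * 10.3 * 0.8 = 25.886723
Step 3: CDi = 2.047761 / 25.886723 = 0.07910

0.07910


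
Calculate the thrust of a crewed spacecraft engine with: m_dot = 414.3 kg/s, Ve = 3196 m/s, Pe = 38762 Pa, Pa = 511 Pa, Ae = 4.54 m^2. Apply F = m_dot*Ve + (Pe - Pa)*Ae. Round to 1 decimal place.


Step 1: Momentum thrust = m_dot * Ve = 414.3 * 3196 = 1324102.8 N
Step 2: Pressure thrust = (Pe - Pa) * Ae = (38762 - 511) * 4.54 = 173659.54 N
Step 3: Total thrust F = 1324102.8 + 173659.54 = 1497762.3 N

1497762.3


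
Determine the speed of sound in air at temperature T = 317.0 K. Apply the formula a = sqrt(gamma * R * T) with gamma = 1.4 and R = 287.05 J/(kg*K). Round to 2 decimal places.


Step 1: gamma * R * T = 1.4 * 287.05 * 317.0 = 127392.79
Step 2: a = sqrt(127392.79) = 356.92 m/s

356.92


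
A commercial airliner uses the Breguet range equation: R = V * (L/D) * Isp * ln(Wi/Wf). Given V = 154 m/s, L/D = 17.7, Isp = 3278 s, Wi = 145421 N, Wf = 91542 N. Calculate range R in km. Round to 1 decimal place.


Step 1: Coefficient = V * (L/D) * Isp = 154 * 17.7 * 3278 = 8935172.4 m
Step 2: Wi/Wf = 145421 / 91542 = 1.588571
Step 3: ln(1.588571) = 0.462835
Step 4: R = 8935172.4 * 0.462835 = 4135511.4 m = 4135.5 km

4135.5


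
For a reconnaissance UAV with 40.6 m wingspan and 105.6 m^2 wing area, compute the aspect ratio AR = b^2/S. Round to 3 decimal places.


Step 1: b^2 = 40.6^2 = 1648.36
Step 2: AR = 1648.36 / 105.6 = 15.609

15.609


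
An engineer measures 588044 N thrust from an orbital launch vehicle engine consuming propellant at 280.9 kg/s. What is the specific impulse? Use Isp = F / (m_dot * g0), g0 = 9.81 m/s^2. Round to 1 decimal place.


Step 1: m_dot * g0 = 280.9 * 9.81 = 2755.63
Step 2: Isp = 588044 / 2755.63 = 213.4 s

213.4


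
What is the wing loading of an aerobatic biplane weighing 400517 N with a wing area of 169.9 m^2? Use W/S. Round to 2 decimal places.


Step 1: Wing loading = W / S = 400517 / 169.9
Step 2: Wing loading = 2357.37 N/m^2

2357.37


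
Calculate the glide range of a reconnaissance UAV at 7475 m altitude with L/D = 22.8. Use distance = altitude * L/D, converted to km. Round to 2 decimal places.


Step 1: Glide distance = altitude * L/D = 7475 * 22.8 = 170430.0 m
Step 2: Convert to km: 170430.0 / 1000 = 170.43 km

170.43


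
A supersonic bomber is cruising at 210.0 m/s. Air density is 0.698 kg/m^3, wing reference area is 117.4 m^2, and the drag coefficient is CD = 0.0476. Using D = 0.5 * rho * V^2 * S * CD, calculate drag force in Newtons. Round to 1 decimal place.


Step 1: Dynamic pressure q = 0.5 * 0.698 * 210.0^2 = 15390.9 Pa
Step 2: Drag D = q * S * CD = 15390.9 * 117.4 * 0.0476
Step 3: D = 86008.0 N

86008.0


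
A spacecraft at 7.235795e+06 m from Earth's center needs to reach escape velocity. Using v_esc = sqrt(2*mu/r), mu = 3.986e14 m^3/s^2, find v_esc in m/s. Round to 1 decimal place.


Step 1: 2*mu/r = 2 * 3.986e14 / 7.235795e+06 = 110174486.7012
Step 2: v_esc = sqrt(110174486.7012) = 10496.4 m/s

10496.4


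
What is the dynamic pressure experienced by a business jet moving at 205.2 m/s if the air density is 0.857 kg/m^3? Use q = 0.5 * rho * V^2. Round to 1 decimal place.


Step 1: V^2 = 205.2^2 = 42107.04
Step 2: q = 0.5 * 0.857 * 42107.04
Step 3: q = 18042.9 Pa

18042.9


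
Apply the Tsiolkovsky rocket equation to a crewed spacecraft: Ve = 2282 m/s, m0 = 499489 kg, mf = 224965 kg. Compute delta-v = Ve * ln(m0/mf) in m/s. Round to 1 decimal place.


Step 1: Mass ratio m0/mf = 499489 / 224965 = 2.220296
Step 2: ln(2.220296) = 0.797641
Step 3: delta-v = 2282 * 0.797641 = 1820.2 m/s

1820.2


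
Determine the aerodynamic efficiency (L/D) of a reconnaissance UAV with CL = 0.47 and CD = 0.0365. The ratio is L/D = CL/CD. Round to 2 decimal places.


Step 1: L/D = CL / CD = 0.47 / 0.0365
Step 2: L/D = 12.88

12.88


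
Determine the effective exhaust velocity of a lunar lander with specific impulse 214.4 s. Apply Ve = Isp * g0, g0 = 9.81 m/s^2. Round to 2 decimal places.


Step 1: Ve = Isp * g0 = 214.4 * 9.81
Step 2: Ve = 2103.26 m/s

2103.26


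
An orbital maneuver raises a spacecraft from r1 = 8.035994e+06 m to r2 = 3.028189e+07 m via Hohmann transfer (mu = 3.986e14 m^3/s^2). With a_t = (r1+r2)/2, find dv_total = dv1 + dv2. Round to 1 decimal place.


Step 1: Transfer semi-major axis a_t = (8.035994e+06 + 3.028189e+07) / 2 = 1.915894e+07 m
Step 2: v1 (circular at r1) = sqrt(mu/r1) = 7042.86 m/s
Step 3: v_t1 = sqrt(mu*(2/r1 - 1/a_t)) = 8854.31 m/s
Step 4: dv1 = |8854.31 - 7042.86| = 1811.45 m/s
Step 5: v2 (circular at r2) = 3628.08 m/s, v_t2 = 2349.69 m/s
Step 6: dv2 = |3628.08 - 2349.69| = 1278.39 m/s
Step 7: Total delta-v = 1811.45 + 1278.39 = 3089.8 m/s

3089.8


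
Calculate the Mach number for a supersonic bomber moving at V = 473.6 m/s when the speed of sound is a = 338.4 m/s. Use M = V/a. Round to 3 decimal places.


Step 1: M = V / a = 473.6 / 338.4
Step 2: M = 1.400

1.400


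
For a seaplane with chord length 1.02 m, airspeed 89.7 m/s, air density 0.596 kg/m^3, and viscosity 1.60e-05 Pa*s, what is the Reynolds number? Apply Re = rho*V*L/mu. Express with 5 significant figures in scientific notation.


Step 1: Numerator = rho * V * L = 0.596 * 89.7 * 1.02 = 54.530424
Step 2: Re = 54.530424 / 1.60e-05
Step 3: Re = 3.4082e+06

3.4082e+06


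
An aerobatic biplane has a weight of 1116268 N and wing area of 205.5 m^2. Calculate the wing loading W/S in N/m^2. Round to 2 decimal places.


Step 1: Wing loading = W / S = 1116268 / 205.5
Step 2: Wing loading = 5431.96 N/m^2

5431.96


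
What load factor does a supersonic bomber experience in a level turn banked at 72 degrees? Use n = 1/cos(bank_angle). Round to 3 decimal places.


Step 1: Convert 72 degrees to radians = 1.256637
Step 2: cos(72 deg) = 0.309017
Step 3: n = 1 / 0.309017 = 3.236

3.236


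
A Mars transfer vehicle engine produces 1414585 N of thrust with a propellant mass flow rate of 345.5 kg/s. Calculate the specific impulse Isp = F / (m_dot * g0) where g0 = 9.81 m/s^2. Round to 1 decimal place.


Step 1: m_dot * g0 = 345.5 * 9.81 = 3389.36
Step 2: Isp = 1414585 / 3389.36 = 417.4 s

417.4


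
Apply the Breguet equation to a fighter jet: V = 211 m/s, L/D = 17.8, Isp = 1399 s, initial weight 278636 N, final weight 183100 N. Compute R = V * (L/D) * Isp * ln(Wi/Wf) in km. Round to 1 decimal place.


Step 1: Coefficient = V * (L/D) * Isp = 211 * 17.8 * 1399 = 5254364.2 m
Step 2: Wi/Wf = 278636 / 183100 = 1.52177
Step 3: ln(1.52177) = 0.419874
Step 4: R = 5254364.2 * 0.419874 = 2206170.0 m = 2206.2 km

2206.2


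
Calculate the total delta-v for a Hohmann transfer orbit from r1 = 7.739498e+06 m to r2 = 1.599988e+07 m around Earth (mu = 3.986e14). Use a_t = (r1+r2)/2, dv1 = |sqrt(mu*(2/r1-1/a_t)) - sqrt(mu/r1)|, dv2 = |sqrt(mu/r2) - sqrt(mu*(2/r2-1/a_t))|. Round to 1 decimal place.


Step 1: Transfer semi-major axis a_t = (7.739498e+06 + 1.599988e+07) / 2 = 1.186969e+07 m
Step 2: v1 (circular at r1) = sqrt(mu/r1) = 7176.49 m/s
Step 3: v_t1 = sqrt(mu*(2/r1 - 1/a_t)) = 8332.03 m/s
Step 4: dv1 = |8332.03 - 7176.49| = 1155.54 m/s
Step 5: v2 (circular at r2) = 4991.26 m/s, v_t2 = 4030.39 m/s
Step 6: dv2 = |4991.26 - 4030.39| = 960.87 m/s
Step 7: Total delta-v = 1155.54 + 960.87 = 2116.4 m/s

2116.4


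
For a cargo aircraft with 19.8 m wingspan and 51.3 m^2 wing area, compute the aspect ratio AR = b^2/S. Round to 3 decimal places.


Step 1: b^2 = 19.8^2 = 392.04
Step 2: AR = 392.04 / 51.3 = 7.642

7.642


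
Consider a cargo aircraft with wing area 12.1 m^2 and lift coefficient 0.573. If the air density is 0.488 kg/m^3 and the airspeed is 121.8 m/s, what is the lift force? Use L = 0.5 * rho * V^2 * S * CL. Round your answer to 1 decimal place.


Step 1: Calculate dynamic pressure q = 0.5 * 0.488 * 121.8^2 = 0.5 * 0.488 * 14835.24 = 3619.7986 Pa
Step 2: Multiply by wing area and lift coefficient: L = 3619.7986 * 12.1 * 0.573
Step 3: L = 43799.5626 * 0.573 = 25097.1 N

25097.1


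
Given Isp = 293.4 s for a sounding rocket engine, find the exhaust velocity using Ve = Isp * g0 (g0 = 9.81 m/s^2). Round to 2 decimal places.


Step 1: Ve = Isp * g0 = 293.4 * 9.81
Step 2: Ve = 2878.25 m/s

2878.25


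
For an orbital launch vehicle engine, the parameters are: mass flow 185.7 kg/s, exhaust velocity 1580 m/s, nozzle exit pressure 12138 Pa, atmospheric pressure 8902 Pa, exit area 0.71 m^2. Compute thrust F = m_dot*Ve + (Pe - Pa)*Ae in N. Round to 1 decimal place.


Step 1: Momentum thrust = m_dot * Ve = 185.7 * 1580 = 293406.0 N
Step 2: Pressure thrust = (Pe - Pa) * Ae = (12138 - 8902) * 0.71 = 2297.56 N
Step 3: Total thrust F = 293406.0 + 2297.56 = 295703.6 N

295703.6


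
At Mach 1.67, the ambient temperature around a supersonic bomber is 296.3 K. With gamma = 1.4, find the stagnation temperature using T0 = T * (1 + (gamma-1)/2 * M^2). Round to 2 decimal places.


Step 1: (gamma-1)/2 = 0.2
Step 2: M^2 = 2.7889
Step 3: 1 + 0.2 * 2.7889 = 1.55778
Step 4: T0 = 296.3 * 1.55778 = 461.57 K

461.57


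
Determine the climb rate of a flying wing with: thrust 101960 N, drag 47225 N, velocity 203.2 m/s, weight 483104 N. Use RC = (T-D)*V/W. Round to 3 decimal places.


Step 1: Excess thrust = T - D = 101960 - 47225 = 54735 N
Step 2: Excess power = 54735 * 203.2 = 11122152.0 W
Step 3: RC = 11122152.0 / 483104 = 23.022 m/s

23.022


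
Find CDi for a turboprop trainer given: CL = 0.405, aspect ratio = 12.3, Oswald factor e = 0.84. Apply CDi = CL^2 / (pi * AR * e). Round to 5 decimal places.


Step 1: CL^2 = 0.405^2 = 0.164025
Step 2: pi * AR * e = 3.14159 * 12.3 * 0.84 = 32.458935
Step 3: CDi = 0.164025 / 32.458935 = 0.00505

0.00505


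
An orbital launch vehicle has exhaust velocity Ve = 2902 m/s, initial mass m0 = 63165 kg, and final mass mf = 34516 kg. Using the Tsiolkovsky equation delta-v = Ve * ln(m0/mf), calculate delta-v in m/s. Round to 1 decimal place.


Step 1: Mass ratio m0/mf = 63165 / 34516 = 1.830021
Step 2: ln(1.830021) = 0.604327
Step 3: delta-v = 2902 * 0.604327 = 1753.8 m/s

1753.8


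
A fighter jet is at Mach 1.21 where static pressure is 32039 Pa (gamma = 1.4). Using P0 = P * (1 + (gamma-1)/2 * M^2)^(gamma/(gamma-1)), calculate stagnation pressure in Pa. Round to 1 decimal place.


Step 1: (gamma-1)/2 * M^2 = 0.2 * 1.4641 = 0.29282
Step 2: 1 + 0.29282 = 1.29282
Step 3: Exponent gamma/(gamma-1) = 3.5
Step 4: P0 = 32039 * 1.29282^3.5 = 78715.8 Pa

78715.8


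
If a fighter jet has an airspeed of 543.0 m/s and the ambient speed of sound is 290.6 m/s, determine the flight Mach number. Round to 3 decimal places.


Step 1: M = V / a = 543.0 / 290.6
Step 2: M = 1.869

1.869


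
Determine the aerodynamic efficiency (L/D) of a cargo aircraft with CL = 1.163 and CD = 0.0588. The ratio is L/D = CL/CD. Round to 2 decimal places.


Step 1: L/D = CL / CD = 1.163 / 0.0588
Step 2: L/D = 19.78

19.78


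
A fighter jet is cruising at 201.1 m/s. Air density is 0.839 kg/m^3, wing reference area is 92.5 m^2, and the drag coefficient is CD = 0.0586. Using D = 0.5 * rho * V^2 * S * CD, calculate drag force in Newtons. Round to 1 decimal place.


Step 1: Dynamic pressure q = 0.5 * 0.839 * 201.1^2 = 16965.0876 Pa
Step 2: Drag D = q * S * CD = 16965.0876 * 92.5 * 0.0586
Step 3: D = 91959.3 N

91959.3


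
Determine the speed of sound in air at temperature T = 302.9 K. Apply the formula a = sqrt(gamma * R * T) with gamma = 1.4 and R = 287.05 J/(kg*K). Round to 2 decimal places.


Step 1: gamma * R * T = 1.4 * 287.05 * 302.9 = 121726.423
Step 2: a = sqrt(121726.423) = 348.89 m/s

348.89


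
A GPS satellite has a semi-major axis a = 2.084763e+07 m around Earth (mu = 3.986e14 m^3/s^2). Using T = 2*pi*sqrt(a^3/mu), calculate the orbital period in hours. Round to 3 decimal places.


Step 1: a^3 / mu = 9.060874e+21 / 3.986e14 = 2.273175e+07
Step 2: sqrt(2.273175e+07) = 4767.782 s
Step 3: T = 2*pi * 4767.782 = 29956.86 s
Step 4: T in hours = 29956.86 / 3600 = 8.321 hours

8.321


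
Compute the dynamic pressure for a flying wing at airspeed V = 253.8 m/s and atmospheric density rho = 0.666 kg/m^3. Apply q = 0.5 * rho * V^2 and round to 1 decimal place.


Step 1: V^2 = 253.8^2 = 64414.44
Step 2: q = 0.5 * 0.666 * 64414.44
Step 3: q = 21450.0 Pa

21450.0


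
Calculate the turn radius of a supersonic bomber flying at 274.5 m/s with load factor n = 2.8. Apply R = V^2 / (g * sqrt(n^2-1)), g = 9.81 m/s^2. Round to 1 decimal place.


Step 1: V^2 = 274.5^2 = 75350.25
Step 2: n^2 - 1 = 2.8^2 - 1 = 6.84
Step 3: sqrt(6.84) = 2.615339
Step 4: R = 75350.25 / (9.81 * 2.615339) = 2936.9 m

2936.9


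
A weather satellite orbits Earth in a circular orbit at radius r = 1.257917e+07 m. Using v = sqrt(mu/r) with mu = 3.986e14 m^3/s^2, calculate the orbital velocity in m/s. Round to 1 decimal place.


Step 1: mu / r = 3.986e14 / 1.257917e+07 = 31687305.2833
Step 2: v = sqrt(31687305.2833) = 5629.1 m/s

5629.1


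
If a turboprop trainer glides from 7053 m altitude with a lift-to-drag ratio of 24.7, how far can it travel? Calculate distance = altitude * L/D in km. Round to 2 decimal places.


Step 1: Glide distance = altitude * L/D = 7053 * 24.7 = 174209.1 m
Step 2: Convert to km: 174209.1 / 1000 = 174.21 km

174.21


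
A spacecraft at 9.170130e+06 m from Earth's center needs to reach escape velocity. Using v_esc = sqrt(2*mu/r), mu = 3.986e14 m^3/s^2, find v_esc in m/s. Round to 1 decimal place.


Step 1: 2*mu/r = 2 * 3.986e14 / 9.170130e+06 = 86934427.32
Step 2: v_esc = sqrt(86934427.32) = 9323.9 m/s

9323.9


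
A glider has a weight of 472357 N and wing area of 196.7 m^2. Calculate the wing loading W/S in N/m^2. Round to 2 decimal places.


Step 1: Wing loading = W / S = 472357 / 196.7
Step 2: Wing loading = 2401.41 N/m^2

2401.41


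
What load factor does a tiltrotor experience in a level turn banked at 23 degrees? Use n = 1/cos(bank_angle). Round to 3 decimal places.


Step 1: Convert 23 degrees to radians = 0.401426
Step 2: cos(23 deg) = 0.920505
Step 3: n = 1 / 0.920505 = 1.086

1.086


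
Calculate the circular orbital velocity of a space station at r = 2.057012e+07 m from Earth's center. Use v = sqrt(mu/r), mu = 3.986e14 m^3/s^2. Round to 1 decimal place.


Step 1: mu / r = 3.986e14 / 2.057012e+07 = 19377621.5209
Step 2: v = sqrt(19377621.5209) = 4402.0 m/s

4402.0


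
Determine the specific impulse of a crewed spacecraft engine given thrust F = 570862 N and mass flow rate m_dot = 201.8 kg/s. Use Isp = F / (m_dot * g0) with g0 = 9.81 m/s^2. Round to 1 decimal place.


Step 1: m_dot * g0 = 201.8 * 9.81 = 1979.66
Step 2: Isp = 570862 / 1979.66 = 288.4 s

288.4


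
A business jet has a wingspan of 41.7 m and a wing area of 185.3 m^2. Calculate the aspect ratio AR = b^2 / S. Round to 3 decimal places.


Step 1: b^2 = 41.7^2 = 1738.89
Step 2: AR = 1738.89 / 185.3 = 9.384

9.384


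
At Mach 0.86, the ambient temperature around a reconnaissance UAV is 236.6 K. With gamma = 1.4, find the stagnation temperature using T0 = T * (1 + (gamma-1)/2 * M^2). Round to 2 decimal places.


Step 1: (gamma-1)/2 = 0.2
Step 2: M^2 = 0.7396
Step 3: 1 + 0.2 * 0.7396 = 1.14792
Step 4: T0 = 236.6 * 1.14792 = 271.60 K

271.60


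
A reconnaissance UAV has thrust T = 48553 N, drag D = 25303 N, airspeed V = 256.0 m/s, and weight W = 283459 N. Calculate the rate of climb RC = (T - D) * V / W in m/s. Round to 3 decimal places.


Step 1: Excess thrust = T - D = 48553 - 25303 = 23250 N
Step 2: Excess power = 23250 * 256.0 = 5952000.0 W
Step 3: RC = 5952000.0 / 283459 = 20.998 m/s

20.998


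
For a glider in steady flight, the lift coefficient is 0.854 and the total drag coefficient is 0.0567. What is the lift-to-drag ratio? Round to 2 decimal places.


Step 1: L/D = CL / CD = 0.854 / 0.0567
Step 2: L/D = 15.06

15.06


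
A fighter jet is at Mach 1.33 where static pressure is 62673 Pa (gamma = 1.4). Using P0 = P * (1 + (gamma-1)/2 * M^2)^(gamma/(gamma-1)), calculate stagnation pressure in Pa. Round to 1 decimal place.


Step 1: (gamma-1)/2 * M^2 = 0.2 * 1.7689 = 0.35378
Step 2: 1 + 0.35378 = 1.35378
Step 3: Exponent gamma/(gamma-1) = 3.5
Step 4: P0 = 62673 * 1.35378^3.5 = 180925.1 Pa

180925.1


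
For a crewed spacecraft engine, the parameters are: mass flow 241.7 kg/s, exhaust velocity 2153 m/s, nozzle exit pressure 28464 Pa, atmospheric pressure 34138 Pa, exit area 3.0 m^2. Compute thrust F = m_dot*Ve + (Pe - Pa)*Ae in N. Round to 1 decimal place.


Step 1: Momentum thrust = m_dot * Ve = 241.7 * 2153 = 520380.1 N
Step 2: Pressure thrust = (Pe - Pa) * Ae = (28464 - 34138) * 3.0 = -17022.0 N
Step 3: Total thrust F = 520380.1 + -17022.0 = 503358.1 N

503358.1


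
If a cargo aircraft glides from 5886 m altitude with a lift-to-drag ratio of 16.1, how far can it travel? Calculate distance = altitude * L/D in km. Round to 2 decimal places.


Step 1: Glide distance = altitude * L/D = 5886 * 16.1 = 94764.6 m
Step 2: Convert to km: 94764.6 / 1000 = 94.76 km

94.76


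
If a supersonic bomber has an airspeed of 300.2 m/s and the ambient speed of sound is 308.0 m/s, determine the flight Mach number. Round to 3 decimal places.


Step 1: M = V / a = 300.2 / 308.0
Step 2: M = 0.975

0.975


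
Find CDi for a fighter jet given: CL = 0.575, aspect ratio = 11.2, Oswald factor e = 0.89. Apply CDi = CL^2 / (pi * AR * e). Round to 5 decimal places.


Step 1: CL^2 = 0.575^2 = 0.330625
Step 2: pi * AR * e = 3.14159 * 11.2 * 0.89 = 31.315396
Step 3: CDi = 0.330625 / 31.315396 = 0.01056

0.01056


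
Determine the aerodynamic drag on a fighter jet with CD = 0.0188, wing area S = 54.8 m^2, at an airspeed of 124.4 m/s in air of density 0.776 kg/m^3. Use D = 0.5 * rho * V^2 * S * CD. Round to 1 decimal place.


Step 1: Dynamic pressure q = 0.5 * 0.776 * 124.4^2 = 6004.4397 Pa
Step 2: Drag D = q * S * CD = 6004.4397 * 54.8 * 0.0188
Step 3: D = 6186.0 N

6186.0


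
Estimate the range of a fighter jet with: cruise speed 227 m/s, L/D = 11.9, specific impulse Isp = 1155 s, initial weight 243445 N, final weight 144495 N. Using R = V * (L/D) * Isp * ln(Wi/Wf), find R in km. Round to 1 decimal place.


Step 1: Coefficient = V * (L/D) * Isp = 227 * 11.9 * 1155 = 3120001.5 m
Step 2: Wi/Wf = 243445 / 144495 = 1.684799
Step 3: ln(1.684799) = 0.521646
Step 4: R = 3120001.5 * 0.521646 = 1627536.7 m = 1627.5 km

1627.5


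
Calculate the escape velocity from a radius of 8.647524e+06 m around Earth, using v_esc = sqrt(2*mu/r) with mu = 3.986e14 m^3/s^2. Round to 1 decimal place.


Step 1: 2*mu/r = 2 * 3.986e14 / 8.647524e+06 = 92188237.928
Step 2: v_esc = sqrt(92188237.928) = 9601.5 m/s

9601.5


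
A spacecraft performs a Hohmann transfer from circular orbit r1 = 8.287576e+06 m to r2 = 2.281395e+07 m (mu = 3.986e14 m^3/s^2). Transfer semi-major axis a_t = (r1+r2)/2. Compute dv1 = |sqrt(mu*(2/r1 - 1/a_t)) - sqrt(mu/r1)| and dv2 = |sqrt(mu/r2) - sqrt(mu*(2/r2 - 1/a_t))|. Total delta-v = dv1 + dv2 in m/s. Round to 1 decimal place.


Step 1: Transfer semi-major axis a_t = (8.287576e+06 + 2.281395e+07) / 2 = 1.555076e+07 m
Step 2: v1 (circular at r1) = sqrt(mu/r1) = 6935.13 m/s
Step 3: v_t1 = sqrt(mu*(2/r1 - 1/a_t)) = 8400.0 m/s
Step 4: dv1 = |8400.0 - 6935.13| = 1464.87 m/s
Step 5: v2 (circular at r2) = 4179.92 m/s, v_t2 = 3051.45 m/s
Step 6: dv2 = |4179.92 - 3051.45| = 1128.47 m/s
Step 7: Total delta-v = 1464.87 + 1128.47 = 2593.3 m/s

2593.3


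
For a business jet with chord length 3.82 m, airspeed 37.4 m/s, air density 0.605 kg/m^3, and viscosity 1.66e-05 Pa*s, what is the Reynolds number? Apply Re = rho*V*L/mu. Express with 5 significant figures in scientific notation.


Step 1: Numerator = rho * V * L = 0.605 * 37.4 * 3.82 = 86.43514
Step 2: Re = 86.43514 / 1.66e-05
Step 3: Re = 5.2069e+06

5.2069e+06


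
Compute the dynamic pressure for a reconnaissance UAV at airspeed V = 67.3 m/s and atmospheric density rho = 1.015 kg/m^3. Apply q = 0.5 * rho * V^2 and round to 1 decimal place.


Step 1: V^2 = 67.3^2 = 4529.29
Step 2: q = 0.5 * 1.015 * 4529.29
Step 3: q = 2298.6 Pa

2298.6


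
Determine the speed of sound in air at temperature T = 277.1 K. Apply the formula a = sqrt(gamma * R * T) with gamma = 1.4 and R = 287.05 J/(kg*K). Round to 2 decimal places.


Step 1: gamma * R * T = 1.4 * 287.05 * 277.1 = 111358.177
Step 2: a = sqrt(111358.177) = 333.70 m/s

333.70


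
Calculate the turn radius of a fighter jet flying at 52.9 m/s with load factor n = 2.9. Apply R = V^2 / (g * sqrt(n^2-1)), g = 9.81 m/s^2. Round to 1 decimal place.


Step 1: V^2 = 52.9^2 = 2798.41
Step 2: n^2 - 1 = 2.9^2 - 1 = 7.41
Step 3: sqrt(7.41) = 2.722132
Step 4: R = 2798.41 / (9.81 * 2.722132) = 104.8 m

104.8


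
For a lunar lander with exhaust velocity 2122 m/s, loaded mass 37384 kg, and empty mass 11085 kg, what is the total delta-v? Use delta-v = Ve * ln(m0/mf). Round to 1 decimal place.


Step 1: Mass ratio m0/mf = 37384 / 11085 = 3.372485
Step 2: ln(3.372485) = 1.21565
Step 3: delta-v = 2122 * 1.21565 = 2579.6 m/s

2579.6


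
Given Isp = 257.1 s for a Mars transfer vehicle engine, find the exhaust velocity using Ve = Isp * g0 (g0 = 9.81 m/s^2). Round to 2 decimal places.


Step 1: Ve = Isp * g0 = 257.1 * 9.81
Step 2: Ve = 2522.15 m/s

2522.15


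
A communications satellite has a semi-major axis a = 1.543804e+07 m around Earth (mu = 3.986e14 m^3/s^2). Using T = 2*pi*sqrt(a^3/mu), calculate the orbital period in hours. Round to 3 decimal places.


Step 1: a^3 / mu = 3.679396e+21 / 3.986e14 = 9.230797e+06
Step 2: sqrt(9.230797e+06) = 3038.2226 s
Step 3: T = 2*pi * 3038.2226 = 19089.72 s
Step 4: T in hours = 19089.72 / 3600 = 5.303 hours

5.303


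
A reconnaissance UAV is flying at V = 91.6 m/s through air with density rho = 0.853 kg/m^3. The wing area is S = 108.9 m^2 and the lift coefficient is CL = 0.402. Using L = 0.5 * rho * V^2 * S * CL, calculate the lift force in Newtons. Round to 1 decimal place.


Step 1: Calculate dynamic pressure q = 0.5 * 0.853 * 91.6^2 = 0.5 * 0.853 * 8390.56 = 3578.5738 Pa
Step 2: Multiply by wing area and lift coefficient: L = 3578.5738 * 108.9 * 0.402
Step 3: L = 389706.6912 * 0.402 = 156662.1 N

156662.1


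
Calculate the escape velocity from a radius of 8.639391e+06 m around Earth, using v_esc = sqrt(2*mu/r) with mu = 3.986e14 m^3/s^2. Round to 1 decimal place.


Step 1: 2*mu/r = 2 * 3.986e14 / 8.639391e+06 = 92275022.626
Step 2: v_esc = sqrt(92275022.626) = 9606.0 m/s

9606.0


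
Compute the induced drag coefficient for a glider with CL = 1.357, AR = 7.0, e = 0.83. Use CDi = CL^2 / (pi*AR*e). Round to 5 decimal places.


Step 1: CL^2 = 1.357^2 = 1.841449
Step 2: pi * AR * e = 3.14159 * 7.0 * 0.83 = 18.252653
Step 3: CDi = 1.841449 / 18.252653 = 0.10089

0.10089
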